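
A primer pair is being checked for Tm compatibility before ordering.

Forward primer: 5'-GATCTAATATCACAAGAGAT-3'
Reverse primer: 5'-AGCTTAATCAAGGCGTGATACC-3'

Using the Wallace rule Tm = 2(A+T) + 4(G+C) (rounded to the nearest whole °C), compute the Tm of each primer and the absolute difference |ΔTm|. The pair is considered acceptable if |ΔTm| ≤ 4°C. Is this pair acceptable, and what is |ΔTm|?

Forward: A=9 T=5 G=3 C=3 → Tm = 2·14 + 4·6 = 52°C.
Reverse: A=7 T=5 G=5 C=5 → Tm = 2·12 + 4·10 = 64°C.
|ΔTm| = |52 − 64| = 12°C, > 4°C.

|ΔTm| = 12°C; the pair is not acceptable.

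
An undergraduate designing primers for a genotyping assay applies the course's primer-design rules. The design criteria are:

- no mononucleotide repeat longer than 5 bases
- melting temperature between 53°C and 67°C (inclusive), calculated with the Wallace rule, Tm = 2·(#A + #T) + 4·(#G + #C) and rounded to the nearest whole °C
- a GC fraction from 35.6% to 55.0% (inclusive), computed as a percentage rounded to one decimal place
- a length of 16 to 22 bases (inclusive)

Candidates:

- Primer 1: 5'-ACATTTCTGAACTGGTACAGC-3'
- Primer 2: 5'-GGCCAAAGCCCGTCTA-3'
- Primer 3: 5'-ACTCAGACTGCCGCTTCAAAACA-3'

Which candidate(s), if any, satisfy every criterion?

Primer 1 only.

Primer 1 (21 nt, A=6 T=6 G=4 C=5): longest run = 3 ✓; Tm = 2·12 + 4·9 = 60°C ✓; GC 9/21 = 42.9% ✓; length 21 ✓ — passes.
Primer 2 (16 nt, A=4 T=2 G=4 C=6): longest run = 3 ✓; Tm = 2·6 + 4·10 = 52°C, outside 53–67°C ✗; GC 10/16 = 62.5%, outside 35.6–55.0% ✗; length 16 ✓ — fails.
Primer 3 (23 nt, A=8 T=4 G=3 C=8): longest run = 4 ✓; Tm = 2·12 + 4·11 = 68°C, outside 53–67°C ✗; GC 11/23 = 47.8% ✓; length 23, outside 16–22 ✗ — fails.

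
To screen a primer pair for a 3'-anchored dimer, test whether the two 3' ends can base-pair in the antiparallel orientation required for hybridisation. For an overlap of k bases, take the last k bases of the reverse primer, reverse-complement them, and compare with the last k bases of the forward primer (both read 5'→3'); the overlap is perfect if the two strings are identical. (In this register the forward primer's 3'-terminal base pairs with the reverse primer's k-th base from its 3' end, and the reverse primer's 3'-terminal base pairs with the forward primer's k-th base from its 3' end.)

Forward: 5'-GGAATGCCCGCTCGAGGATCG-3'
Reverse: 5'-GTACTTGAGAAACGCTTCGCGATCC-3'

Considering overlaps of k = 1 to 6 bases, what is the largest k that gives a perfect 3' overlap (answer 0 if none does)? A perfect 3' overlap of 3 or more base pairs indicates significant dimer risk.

Longest perfect overlap: 6 complementary base pairs; significant dimer risk (threshold 3).

Last 6 bases (5'→3') — forward …GGATCG, reverse …CGATCC.
Reverse complement of the reverse primer's last 6 bases: GGATCG; its first k bases are the reverse complement of the reverse primer's last k bases, so a perfect k-base overlap needs the forward primer's last k bases to equal them.
Comparing (forward last k vs required): k=1: G vs G ✓; k=2: CG vs GG ✗; k=3: TCG vs GGA ✗; k=4: ATCG vs GGAT ✗; k=5: GATCG vs GGATC ✗; k=6: GGATCG vs GGATCG ✓.
Perfect overlaps at k = 1, 6; the largest is 6.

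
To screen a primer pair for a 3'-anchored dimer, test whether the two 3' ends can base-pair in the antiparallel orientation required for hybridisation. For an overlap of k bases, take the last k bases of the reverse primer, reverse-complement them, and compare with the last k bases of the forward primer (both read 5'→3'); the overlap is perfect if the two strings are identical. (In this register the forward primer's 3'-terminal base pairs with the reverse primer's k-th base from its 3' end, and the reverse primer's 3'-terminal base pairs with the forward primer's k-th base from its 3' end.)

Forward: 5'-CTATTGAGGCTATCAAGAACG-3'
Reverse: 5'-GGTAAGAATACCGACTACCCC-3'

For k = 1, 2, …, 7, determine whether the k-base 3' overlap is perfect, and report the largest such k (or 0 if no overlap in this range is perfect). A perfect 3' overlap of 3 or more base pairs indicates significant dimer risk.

Longest perfect overlap: 1 complementary base pair; below the dimer-risk threshold (threshold 3).

Last 7 bases (5'→3') — forward …AAGAACG, reverse …CTACCCC.
Reverse complement of the reverse primer's last 7 bases: GGGGTAG; its first k bases are the reverse complement of the reverse primer's last k bases, so a perfect k-base overlap needs the forward primer's last k bases to equal them.
Comparing (forward last k vs required): k=1: G vs G ✓; k=2: CG vs GG ✗; k=3: ACG vs GGG ✗; k=4: AACG vs GGGG ✗; k=5: GAACG vs GGGGT ✗; k=6: AGAACG vs GGGGTA ✗; k=7: AAGAACG vs GGGGTAG ✗.
Only k = 1 is perfect, so the longest perfect 3' overlap is 1.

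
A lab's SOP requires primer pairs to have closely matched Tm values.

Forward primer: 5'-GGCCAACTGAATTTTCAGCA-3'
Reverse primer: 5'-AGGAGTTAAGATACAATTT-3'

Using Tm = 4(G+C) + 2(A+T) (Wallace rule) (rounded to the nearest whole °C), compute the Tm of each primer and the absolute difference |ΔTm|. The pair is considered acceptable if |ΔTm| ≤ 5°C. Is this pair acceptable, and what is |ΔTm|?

Forward: A=6 T=5 G=4 C=5 → Tm = 2·11 + 4·9 = 58°C.
Reverse: A=8 T=6 G=4 C=1 → Tm = 2·14 + 4·5 = 48°C.
|ΔTm| = |58 − 48| = 10°C, > 5°C.

|ΔTm| = 10°C; the pair is not acceptable.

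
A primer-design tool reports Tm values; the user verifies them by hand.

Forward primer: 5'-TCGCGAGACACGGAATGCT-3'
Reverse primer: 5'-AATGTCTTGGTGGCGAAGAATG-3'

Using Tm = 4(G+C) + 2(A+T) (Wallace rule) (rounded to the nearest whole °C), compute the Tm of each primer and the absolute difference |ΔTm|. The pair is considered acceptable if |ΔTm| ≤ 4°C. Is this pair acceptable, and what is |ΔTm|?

|ΔTm| = 4°C; the pair is acceptable.

Forward: A=5 T=3 G=6 C=5 → Tm = 2·8 + 4·11 = 60°C.
Reverse: A=6 T=6 G=8 C=2 → Tm = 2·12 + 4·10 = 64°C.
|ΔTm| = |60 − 64| = 4°C, ≤ 4°C.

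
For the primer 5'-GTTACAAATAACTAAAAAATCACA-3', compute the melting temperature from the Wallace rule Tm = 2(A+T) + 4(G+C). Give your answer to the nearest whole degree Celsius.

Base counts: A=14, T=5, G=1, C=4 (length 24).
Tm = 2·(14+5) + 4·(1+4) = 2·19 + 4·5 = 38 + 20 = 58°C.

58°C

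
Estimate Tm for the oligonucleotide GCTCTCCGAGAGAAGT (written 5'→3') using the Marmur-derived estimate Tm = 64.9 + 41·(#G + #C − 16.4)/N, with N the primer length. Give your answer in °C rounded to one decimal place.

Base counts: A=4, T=3, G=5, C=4; G+C = 9, N = 16.
Tm = 64.9 + 41·(9 − 16.4)/16 = 64.9 + -303.40/16 = 45.9°C.

45.9°C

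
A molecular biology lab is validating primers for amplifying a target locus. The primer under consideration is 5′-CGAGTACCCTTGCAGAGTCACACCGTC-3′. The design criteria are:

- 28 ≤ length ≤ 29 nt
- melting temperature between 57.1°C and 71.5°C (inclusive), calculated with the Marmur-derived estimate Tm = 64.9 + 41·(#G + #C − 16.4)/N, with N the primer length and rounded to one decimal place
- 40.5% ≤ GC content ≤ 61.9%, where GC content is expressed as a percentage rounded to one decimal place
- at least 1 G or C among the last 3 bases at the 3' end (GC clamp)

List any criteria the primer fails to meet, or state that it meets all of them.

Fails: length.

Base counts: A=6, T=5, G=6, C=10 (length 27).
length: length 27, outside 28–29 ✗
Tm: Tm = 64.9 + 41·(16 − 16.4)/27 = 64.3°C ✓
GC content: GC 16/27 = 59.3% ✓
GC clamp: 3' end GTC has 2 G/C ✓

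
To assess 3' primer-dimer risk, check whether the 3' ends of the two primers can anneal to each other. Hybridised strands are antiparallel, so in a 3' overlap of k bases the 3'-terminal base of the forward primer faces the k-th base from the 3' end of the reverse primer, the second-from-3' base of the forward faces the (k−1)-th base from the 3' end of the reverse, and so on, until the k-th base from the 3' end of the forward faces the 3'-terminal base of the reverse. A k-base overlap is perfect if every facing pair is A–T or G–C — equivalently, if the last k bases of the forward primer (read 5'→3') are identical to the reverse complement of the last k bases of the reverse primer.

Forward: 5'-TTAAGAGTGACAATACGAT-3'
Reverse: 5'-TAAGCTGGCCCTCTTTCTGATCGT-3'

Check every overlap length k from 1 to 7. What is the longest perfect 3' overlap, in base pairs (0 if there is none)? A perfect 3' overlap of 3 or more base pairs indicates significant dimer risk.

Last 7 bases (5'→3') — forward …ATACGAT, reverse …TGATCGT.
Reverse complement of the reverse primer's last 7 bases: ACGATCA; its first k bases are the reverse complement of the reverse primer's last k bases, so a perfect k-base overlap needs the forward primer's last k bases to equal them.
Comparing (forward last k vs required): k=1: T vs A ✗; k=2: AT vs AC ✗; k=3: GAT vs ACG ✗; k=4: CGAT vs ACGA ✗; k=5: ACGAT vs ACGAT ✓; k=6: TACGAT vs ACGATC ✗; k=7: ATACGAT vs ACGATCA ✗.
Only k = 5 is perfect, so the longest perfect 3' overlap is 5.

Longest perfect overlap: 5 complementary base pairs; significant dimer risk (threshold 3).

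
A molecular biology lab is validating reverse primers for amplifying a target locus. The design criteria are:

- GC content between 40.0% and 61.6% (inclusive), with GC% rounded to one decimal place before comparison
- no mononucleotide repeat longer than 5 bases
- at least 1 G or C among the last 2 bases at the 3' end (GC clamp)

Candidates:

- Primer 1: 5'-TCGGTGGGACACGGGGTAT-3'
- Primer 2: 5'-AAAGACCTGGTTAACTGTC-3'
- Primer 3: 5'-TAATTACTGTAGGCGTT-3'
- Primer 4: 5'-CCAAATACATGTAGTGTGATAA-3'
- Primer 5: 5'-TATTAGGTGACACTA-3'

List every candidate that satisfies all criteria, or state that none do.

Primer 1 (19 nt, A=3 T=4 G=9 C=3): GC 12/19 = 63.2%, outside 40.0–61.6% ✗; longest run = 4 ✓; 3' end AT has 0 G/C, need ≥1 ✗ — fails.
Primer 2 (19 nt, A=6 T=5 G=4 C=4): GC 8/19 = 42.1% ✓; longest run = 3 ✓; 3' end TC has 1 G/C ✓ — passes.
Primer 3 (17 nt, A=4 T=7 G=4 C=2): GC 6/17 = 35.3%, outside 40.0–61.6% ✗; longest run = 2 ✓; 3' end TT has 0 G/C, need ≥1 ✗ — fails.
Primer 4 (22 nt, A=9 T=6 G=4 C=3): GC 7/22 = 31.8%, outside 40.0–61.6% ✗; longest run = 3 ✓; 3' end AA has 0 G/C, need ≥1 ✗ — fails.
Primer 5 (15 nt, A=5 T=5 G=3 C=2): GC 5/15 = 33.3%, outside 40.0–61.6% ✗; longest run = 2 ✓; 3' end TA has 0 G/C, need ≥1 ✗ — fails.

Primer 2 only.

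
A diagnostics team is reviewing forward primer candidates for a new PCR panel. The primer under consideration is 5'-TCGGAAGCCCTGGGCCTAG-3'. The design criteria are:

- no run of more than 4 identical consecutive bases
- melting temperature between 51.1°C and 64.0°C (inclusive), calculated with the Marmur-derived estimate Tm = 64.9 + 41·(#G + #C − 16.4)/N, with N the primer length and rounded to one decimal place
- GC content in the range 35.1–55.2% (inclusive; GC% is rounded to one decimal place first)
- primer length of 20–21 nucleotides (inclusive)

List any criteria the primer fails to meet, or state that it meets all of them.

Base counts: A=3, T=3, G=7, C=6 (length 19).
homopolymer run: longest run = 3 ✓
Tm: Tm = 64.9 + 41·(13 − 16.4)/19 = 57.6°C ✓
GC content: GC 13/19 = 68.4%, outside 35.1–55.2% ✗
length: length 19, outside 20–21 ✗

Fails: GC content, length.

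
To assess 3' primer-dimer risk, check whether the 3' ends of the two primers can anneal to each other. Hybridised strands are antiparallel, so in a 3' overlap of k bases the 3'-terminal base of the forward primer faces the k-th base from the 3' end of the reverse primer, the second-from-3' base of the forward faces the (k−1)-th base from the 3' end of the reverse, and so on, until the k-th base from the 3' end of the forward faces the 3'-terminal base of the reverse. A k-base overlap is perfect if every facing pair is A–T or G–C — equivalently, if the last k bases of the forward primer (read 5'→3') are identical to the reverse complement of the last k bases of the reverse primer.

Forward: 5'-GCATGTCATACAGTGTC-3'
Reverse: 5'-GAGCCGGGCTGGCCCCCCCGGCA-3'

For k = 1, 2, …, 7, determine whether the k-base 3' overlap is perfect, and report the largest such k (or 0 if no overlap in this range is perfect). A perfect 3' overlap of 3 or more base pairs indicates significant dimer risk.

Last 7 bases (5'→3') — forward …CAGTGTC, reverse …CCCGGCA.
Reverse complement of the reverse primer's last 7 bases: TGCCGGG; its first k bases are the reverse complement of the reverse primer's last k bases, so a perfect k-base overlap needs the forward primer's last k bases to equal them.
Comparing (forward last k vs required): k=1: C vs T ✗; k=2: TC vs TG ✗; k=3: GTC vs TGC ✗; k=4: TGTC vs TGCC ✗; k=5: GTGTC vs TGCCG ✗; k=6: AGTGTC vs TGCCGG ✗; k=7: CAGTGTC vs TGCCGGG ✗.
No overlap length from 1 to 7 is perfect, so the longest perfect 3' overlap is 0.

Longest perfect overlap: 0 complementary base pairs; below the dimer-risk threshold (threshold 3).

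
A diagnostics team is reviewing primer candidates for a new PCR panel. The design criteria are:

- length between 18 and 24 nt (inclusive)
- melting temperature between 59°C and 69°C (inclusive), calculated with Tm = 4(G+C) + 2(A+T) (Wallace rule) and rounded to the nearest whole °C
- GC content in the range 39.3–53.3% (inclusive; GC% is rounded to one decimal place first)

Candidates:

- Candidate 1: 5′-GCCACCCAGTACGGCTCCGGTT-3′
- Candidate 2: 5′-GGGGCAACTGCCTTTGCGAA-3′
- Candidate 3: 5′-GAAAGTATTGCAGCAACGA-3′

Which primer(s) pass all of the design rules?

None of the candidates satisfy all criteria.

Candidate 1 (22 nt, A=3 T=4 G=6 C=9): length 22 ✓; Tm = 2·7 + 4·15 = 74°C, outside 59–69°C ✗; GC 15/22 = 68.2%, outside 39.3–53.3% ✗ — fails.
Candidate 2 (20 nt, A=4 T=4 G=7 C=5): length 20 ✓; Tm = 2·8 + 4·12 = 64°C ✓; GC 12/20 = 60.0%, outside 39.3–53.3% ✗ — fails.
Candidate 3 (19 nt, A=8 T=3 G=5 C=3): length 19 ✓; Tm = 2·11 + 4·8 = 54°C, outside 59–69°C ✗; GC 8/19 = 42.1% ✓ — fails.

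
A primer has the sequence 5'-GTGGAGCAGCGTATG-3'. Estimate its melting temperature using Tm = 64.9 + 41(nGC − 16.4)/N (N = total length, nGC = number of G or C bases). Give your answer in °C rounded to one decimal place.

44.7°C

Base counts: A=3, T=3, G=7, C=2; G+C = 9, N = 15.
Tm = 64.9 + 41·(9 − 16.4)/15 = 64.9 + -303.40/15 = 44.7°C.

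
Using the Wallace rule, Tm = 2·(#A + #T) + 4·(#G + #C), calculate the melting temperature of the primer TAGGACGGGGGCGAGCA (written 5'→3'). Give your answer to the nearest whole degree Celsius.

Base counts: A=4, T=1, G=9, C=3 (length 17).
Tm = 2·(4+1) + 4·(9+3) = 2·5 + 4·12 = 10 + 48 = 58°C.

58°C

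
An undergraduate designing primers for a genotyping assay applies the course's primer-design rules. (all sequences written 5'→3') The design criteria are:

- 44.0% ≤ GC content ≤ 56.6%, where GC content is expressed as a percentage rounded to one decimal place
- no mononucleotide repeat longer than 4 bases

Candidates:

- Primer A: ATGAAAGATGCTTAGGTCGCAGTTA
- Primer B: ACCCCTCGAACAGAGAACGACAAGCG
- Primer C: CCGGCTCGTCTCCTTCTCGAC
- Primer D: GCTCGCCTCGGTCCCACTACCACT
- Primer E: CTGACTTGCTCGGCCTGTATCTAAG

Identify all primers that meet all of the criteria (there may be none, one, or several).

Primer A (25 nt, A=8 T=7 G=7 C=3): GC 10/25 = 40.0%, outside 44.0–56.6% ✗; longest run = 3 ✓ — fails.
Primer B (26 nt, A=10 T=1 G=6 C=9): GC 15/26 = 57.7%, outside 44.0–56.6% ✗; longest run = 4 ✓ — fails.
Primer C (21 nt, A=1 T=6 G=4 C=10): GC 14/21 = 66.7%, outside 44.0–56.6% ✗; longest run = 2 ✓ — fails.
Primer D (24 nt, A=3 T=5 G=4 C=12): GC 16/24 = 66.7%, outside 44.0–56.6% ✗; longest run = 3 ✓ — fails.
Primer E (25 nt, A=4 T=8 G=6 C=7): GC 13/25 = 52.0% ✓; longest run = 2 ✓ — passes.

Primer E only.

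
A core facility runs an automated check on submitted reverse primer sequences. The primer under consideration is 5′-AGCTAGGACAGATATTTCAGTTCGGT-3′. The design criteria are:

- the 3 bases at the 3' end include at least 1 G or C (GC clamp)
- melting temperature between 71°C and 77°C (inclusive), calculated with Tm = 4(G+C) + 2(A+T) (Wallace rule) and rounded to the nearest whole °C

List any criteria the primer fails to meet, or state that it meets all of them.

Base counts: A=7, T=8, G=7, C=4 (length 26).
GC clamp: 3' end GGT has 2 G/C ✓
Tm: Tm = 2·15 + 4·11 = 74°C ✓

Meets all criteria.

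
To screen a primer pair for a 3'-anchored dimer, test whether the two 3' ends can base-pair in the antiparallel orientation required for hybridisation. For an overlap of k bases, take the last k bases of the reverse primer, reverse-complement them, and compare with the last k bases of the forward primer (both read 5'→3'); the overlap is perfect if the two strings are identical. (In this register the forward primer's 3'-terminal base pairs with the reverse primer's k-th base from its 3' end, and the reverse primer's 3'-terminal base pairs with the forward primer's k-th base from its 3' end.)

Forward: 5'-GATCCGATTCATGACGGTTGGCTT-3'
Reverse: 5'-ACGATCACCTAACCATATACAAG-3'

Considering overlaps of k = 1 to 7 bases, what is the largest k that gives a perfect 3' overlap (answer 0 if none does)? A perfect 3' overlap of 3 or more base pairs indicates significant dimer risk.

Last 7 bases (5'→3') — forward …TTGGCTT, reverse …ATACAAG.
Reverse complement of the reverse primer's last 7 bases: CTTGTAT; its first k bases are the reverse complement of the reverse primer's last k bases, so a perfect k-base overlap needs the forward primer's last k bases to equal them.
Comparing (forward last k vs required): k=1: T vs C ✗; k=2: TT vs CT ✗; k=3: CTT vs CTT ✓; k=4: GCTT vs CTTG ✗; k=5: GGCTT vs CTTGT ✗; k=6: TGGCTT vs CTTGTA ✗; k=7: TTGGCTT vs CTTGTAT ✗.
Only k = 3 is perfect, so the longest perfect 3' overlap is 3.

Longest perfect overlap: 3 complementary base pairs; significant dimer risk (threshold 3).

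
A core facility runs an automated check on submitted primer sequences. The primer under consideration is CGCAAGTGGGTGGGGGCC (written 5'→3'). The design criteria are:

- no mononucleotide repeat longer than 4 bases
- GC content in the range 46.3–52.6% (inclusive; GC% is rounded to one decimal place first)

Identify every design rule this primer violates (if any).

Fails: homopolymer run, GC content.

Base counts: A=2, T=2, G=10, C=4 (length 18).
homopolymer run: longest run = 5, exceeds 4 ✗
GC content: GC 14/18 = 77.8%, outside 46.3–52.6% ✗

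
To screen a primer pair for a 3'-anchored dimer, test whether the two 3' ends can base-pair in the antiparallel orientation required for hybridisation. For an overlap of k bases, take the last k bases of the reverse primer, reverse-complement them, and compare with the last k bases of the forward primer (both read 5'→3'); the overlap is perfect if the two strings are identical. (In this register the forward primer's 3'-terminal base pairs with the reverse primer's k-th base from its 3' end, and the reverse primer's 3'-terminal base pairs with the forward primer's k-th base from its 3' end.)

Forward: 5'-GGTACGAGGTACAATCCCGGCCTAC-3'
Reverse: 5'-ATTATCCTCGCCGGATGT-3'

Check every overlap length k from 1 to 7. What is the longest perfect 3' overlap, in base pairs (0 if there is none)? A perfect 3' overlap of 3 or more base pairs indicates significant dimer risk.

Longest perfect overlap: 2 complementary base pairs; below the dimer-risk threshold (threshold 3).

Last 7 bases (5'→3') — forward …GGCCTAC, reverse …CGGATGT.
Reverse complement of the reverse primer's last 7 bases: ACATCCG; its first k bases are the reverse complement of the reverse primer's last k bases, so a perfect k-base overlap needs the forward primer's last k bases to equal them.
Comparing (forward last k vs required): k=1: C vs A ✗; k=2: AC vs AC ✓; k=3: TAC vs ACA ✗; k=4: CTAC vs ACAT ✗; k=5: CCTAC vs ACATC ✗; k=6: GCCTAC vs ACATCC ✗; k=7: GGCCTAC vs ACATCCG ✗.
Only k = 2 is perfect, so the longest perfect 3' overlap is 2.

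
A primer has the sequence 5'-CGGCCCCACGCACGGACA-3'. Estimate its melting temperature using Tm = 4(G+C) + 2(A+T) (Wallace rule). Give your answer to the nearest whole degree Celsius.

Base counts: A=4, T=0, G=5, C=9 (length 18).
Tm = 2·(4+0) + 4·(5+9) = 2·4 + 4·14 = 8 + 56 = 64°C.

64°C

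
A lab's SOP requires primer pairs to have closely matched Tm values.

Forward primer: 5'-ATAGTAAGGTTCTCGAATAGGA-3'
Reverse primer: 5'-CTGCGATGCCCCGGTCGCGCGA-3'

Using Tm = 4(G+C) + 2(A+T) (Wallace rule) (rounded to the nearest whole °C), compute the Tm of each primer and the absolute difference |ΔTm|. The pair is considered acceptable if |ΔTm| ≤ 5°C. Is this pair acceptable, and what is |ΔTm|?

|ΔTm| = 18°C; the pair is not acceptable.

Forward: A=8 T=6 G=6 C=2 → Tm = 2·14 + 4·8 = 60°C.
Reverse: A=2 T=3 G=8 C=9 → Tm = 2·5 + 4·17 = 78°C.
|ΔTm| = |60 − 78| = 18°C, > 5°C.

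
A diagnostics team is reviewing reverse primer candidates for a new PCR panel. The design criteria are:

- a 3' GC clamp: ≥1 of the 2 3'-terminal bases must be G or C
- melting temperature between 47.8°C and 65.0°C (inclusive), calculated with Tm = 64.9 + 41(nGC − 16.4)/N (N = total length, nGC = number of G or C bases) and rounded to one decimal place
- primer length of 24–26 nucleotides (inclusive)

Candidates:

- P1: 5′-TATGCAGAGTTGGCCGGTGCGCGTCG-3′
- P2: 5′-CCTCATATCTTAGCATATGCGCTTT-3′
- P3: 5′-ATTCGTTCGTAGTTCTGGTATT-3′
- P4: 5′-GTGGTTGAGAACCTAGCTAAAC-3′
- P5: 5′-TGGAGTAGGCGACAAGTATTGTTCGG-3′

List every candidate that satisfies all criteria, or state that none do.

P5 only.

P1 (26 nt, A=3 T=6 G=11 C=6): 3' end CG has 2 G/C ✓; Tm = 64.9 + 41·(17 − 16.4)/26 = 65.8°C, outside 47.8–65.0°C ✗; length 26 ✓ — fails.
P2 (25 nt, A=5 T=10 G=3 C=7): 3' end TT has 0 G/C, need ≥1 ✗; Tm = 64.9 + 41·(10 − 16.4)/25 = 54.4°C ✓; length 25 ✓ — fails.
P3 (22 nt, A=3 T=11 G=5 C=3): 3' end TT has 0 G/C, need ≥1 ✗; Tm = 64.9 + 41·(8 − 16.4)/22 = 49.2°C ✓; length 22, outside 24–26 ✗ — fails.
P4 (22 nt, A=7 T=5 G=6 C=4): 3' end AC has 1 G/C ✓; Tm = 64.9 + 41·(10 − 16.4)/22 = 53.0°C ✓; length 22, outside 24–26 ✗ — fails.
P5 (26 nt, A=6 T=7 G=10 C=3): 3' end GG has 2 G/C ✓; Tm = 64.9 + 41·(13 − 16.4)/26 = 59.5°C ✓; length 26 ✓ — passes.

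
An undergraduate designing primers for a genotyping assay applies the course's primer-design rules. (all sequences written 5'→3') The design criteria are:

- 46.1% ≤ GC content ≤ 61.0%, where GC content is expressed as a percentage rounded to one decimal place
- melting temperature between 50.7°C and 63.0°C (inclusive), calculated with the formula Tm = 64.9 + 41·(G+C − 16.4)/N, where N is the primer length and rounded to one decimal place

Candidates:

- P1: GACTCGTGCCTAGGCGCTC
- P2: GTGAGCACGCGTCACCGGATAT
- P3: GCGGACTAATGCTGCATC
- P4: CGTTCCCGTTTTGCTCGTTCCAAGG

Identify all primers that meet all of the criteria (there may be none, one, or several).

P2 and P4.

P1 (19 nt, A=2 T=4 G=6 C=7): GC 13/19 = 68.4%, outside 46.1–61.0% ✗; Tm = 64.9 + 41·(13 − 16.4)/19 = 57.6°C ✓ — fails.
P2 (22 nt, A=5 T=4 G=7 C=6): GC 13/22 = 59.1% ✓; Tm = 64.9 + 41·(13 − 16.4)/22 = 58.6°C ✓ — passes.
P3 (18 nt, A=4 T=4 G=5 C=5): GC 10/18 = 55.6% ✓; Tm = 64.9 + 41·(10 − 16.4)/18 = 50.3°C, outside 50.7–63.0°C ✗ — fails.
P4 (25 nt, A=2 T=9 G=6 C=8): GC 14/25 = 56.0% ✓; Tm = 64.9 + 41·(14 − 16.4)/25 = 61.0°C ✓ — passes.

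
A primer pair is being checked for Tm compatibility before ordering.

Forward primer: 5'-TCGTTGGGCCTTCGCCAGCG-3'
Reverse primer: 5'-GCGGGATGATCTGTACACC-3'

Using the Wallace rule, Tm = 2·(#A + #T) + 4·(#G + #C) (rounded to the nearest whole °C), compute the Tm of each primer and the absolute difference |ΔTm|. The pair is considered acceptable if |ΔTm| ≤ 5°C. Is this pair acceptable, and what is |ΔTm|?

Forward: A=1 T=5 G=7 C=7 → Tm = 2·6 + 4·14 = 68°C.
Reverse: A=4 T=4 G=6 C=5 → Tm = 2·8 + 4·11 = 60°C.
|ΔTm| = |68 − 60| = 8°C, > 5°C.

|ΔTm| = 8°C; the pair is not acceptable.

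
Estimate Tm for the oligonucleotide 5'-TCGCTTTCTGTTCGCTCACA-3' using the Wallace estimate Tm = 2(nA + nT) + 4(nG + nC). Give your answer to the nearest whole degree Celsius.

Base counts: A=2, T=8, G=3, C=7 (length 20).
Tm = 2·(2+8) + 4·(3+7) = 2·10 + 4·10 = 20 + 40 = 60°C.

60°C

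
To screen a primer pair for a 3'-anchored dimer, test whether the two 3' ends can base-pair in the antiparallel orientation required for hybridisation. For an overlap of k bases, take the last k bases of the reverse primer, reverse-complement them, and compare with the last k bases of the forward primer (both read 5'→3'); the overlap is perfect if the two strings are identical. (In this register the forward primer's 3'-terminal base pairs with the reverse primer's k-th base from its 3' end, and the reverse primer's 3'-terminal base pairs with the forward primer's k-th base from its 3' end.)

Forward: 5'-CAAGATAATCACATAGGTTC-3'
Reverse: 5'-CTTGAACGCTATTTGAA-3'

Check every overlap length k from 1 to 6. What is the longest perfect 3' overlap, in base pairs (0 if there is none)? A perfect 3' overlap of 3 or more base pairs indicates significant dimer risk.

Longest perfect overlap: 3 complementary base pairs; significant dimer risk (threshold 3).

Last 6 bases (5'→3') — forward …AGGTTC, reverse …TTTGAA.
Reverse complement of the reverse primer's last 6 bases: TTCAAA; its first k bases are the reverse complement of the reverse primer's last k bases, so a perfect k-base overlap needs the forward primer's last k bases to equal them.
Comparing (forward last k vs required): k=1: C vs T ✗; k=2: TC vs TT ✗; k=3: TTC vs TTC ✓; k=4: GTTC vs TTCA ✗; k=5: GGTTC vs TTCAA ✗; k=6: AGGTTC vs TTCAAA ✗.
Only k = 3 is perfect, so the longest perfect 3' overlap is 3.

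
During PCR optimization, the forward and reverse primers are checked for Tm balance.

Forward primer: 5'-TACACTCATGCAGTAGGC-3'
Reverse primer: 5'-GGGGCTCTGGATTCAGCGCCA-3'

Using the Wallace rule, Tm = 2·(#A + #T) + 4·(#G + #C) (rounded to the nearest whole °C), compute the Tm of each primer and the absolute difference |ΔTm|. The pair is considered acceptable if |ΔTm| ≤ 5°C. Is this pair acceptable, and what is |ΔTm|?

|ΔTm| = 16°C; the pair is not acceptable.

Forward: A=5 T=4 G=4 C=5 → Tm = 2·9 + 4·9 = 54°C.
Reverse: A=3 T=4 G=8 C=6 → Tm = 2·7 + 4·14 = 70°C.
|ΔTm| = |54 − 70| = 16°C, > 5°C.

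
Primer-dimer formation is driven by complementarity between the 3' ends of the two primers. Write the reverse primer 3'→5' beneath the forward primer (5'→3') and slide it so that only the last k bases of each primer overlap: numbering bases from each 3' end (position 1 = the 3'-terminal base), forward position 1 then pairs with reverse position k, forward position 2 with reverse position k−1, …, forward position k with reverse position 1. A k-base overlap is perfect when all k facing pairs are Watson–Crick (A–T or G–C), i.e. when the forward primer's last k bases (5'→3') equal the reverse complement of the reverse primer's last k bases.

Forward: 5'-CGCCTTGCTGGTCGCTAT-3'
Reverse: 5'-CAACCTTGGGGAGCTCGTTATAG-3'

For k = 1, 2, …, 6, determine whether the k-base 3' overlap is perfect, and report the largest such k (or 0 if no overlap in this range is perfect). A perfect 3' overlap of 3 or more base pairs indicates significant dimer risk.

Longest perfect overlap: 4 complementary base pairs; significant dimer risk (threshold 3).

Last 6 bases (5'→3') — forward …CGCTAT, reverse …TTATAG.
Reverse complement of the reverse primer's last 6 bases: CTATAA; its first k bases are the reverse complement of the reverse primer's last k bases, so a perfect k-base overlap needs the forward primer's last k bases to equal them.
Comparing (forward last k vs required): k=1: T vs C ✗; k=2: AT vs CT ✗; k=3: TAT vs CTA ✗; k=4: CTAT vs CTAT ✓; k=5: GCTAT vs CTATA ✗; k=6: CGCTAT vs CTATAA ✗.
Only k = 4 is perfect, so the longest perfect 3' overlap is 4.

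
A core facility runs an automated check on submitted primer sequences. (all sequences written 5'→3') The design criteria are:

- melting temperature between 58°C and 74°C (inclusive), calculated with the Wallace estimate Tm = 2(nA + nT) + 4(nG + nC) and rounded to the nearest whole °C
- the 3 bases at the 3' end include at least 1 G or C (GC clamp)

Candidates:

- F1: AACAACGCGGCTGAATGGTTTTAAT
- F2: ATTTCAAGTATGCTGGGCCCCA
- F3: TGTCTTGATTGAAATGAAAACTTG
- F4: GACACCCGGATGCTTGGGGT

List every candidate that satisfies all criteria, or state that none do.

F1 (25 nt, A=8 T=7 G=6 C=4): Tm = 2·15 + 4·10 = 70°C ✓; 3' end AAT has 0 G/C, need ≥1 ✗ — fails.
F2 (22 nt, A=5 T=6 G=5 C=6): Tm = 2·11 + 4·11 = 66°C ✓; 3' end CCA has 2 G/C ✓ — passes.
F3 (24 nt, A=8 T=9 G=5 C=2): Tm = 2·17 + 4·7 = 62°C ✓; 3' end TTG has 1 G/C ✓ — passes.
F4 (20 nt, A=3 T=4 G=8 C=5): Tm = 2·7 + 4·13 = 66°C ✓; 3' end GGT has 2 G/C ✓ — passes.

F2, F3 and F4.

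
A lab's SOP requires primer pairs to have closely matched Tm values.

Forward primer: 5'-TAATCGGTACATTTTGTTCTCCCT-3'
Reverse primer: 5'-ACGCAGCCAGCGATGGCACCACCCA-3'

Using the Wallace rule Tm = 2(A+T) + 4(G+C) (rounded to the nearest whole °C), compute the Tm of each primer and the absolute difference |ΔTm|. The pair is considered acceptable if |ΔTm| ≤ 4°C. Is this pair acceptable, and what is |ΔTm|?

Forward: A=4 T=11 G=3 C=6 → Tm = 2·15 + 4·9 = 66°C.
Reverse: A=7 T=1 G=6 C=11 → Tm = 2·8 + 4·17 = 84°C.
|ΔTm| = |66 − 84| = 18°C, > 4°C.

|ΔTm| = 18°C; the pair is not acceptable.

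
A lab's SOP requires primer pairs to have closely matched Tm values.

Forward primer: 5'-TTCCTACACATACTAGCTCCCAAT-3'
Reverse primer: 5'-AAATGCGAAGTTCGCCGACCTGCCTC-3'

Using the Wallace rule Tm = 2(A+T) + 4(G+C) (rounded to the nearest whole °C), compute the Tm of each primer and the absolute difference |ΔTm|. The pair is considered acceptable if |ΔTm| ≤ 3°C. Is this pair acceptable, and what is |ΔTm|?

|ΔTm| = 14°C; the pair is not acceptable.

Forward: A=7 T=7 G=1 C=9 → Tm = 2·14 + 4·10 = 68°C.
Reverse: A=6 T=5 G=6 C=9 → Tm = 2·11 + 4·15 = 82°C.
|ΔTm| = |68 − 82| = 14°C, > 3°C.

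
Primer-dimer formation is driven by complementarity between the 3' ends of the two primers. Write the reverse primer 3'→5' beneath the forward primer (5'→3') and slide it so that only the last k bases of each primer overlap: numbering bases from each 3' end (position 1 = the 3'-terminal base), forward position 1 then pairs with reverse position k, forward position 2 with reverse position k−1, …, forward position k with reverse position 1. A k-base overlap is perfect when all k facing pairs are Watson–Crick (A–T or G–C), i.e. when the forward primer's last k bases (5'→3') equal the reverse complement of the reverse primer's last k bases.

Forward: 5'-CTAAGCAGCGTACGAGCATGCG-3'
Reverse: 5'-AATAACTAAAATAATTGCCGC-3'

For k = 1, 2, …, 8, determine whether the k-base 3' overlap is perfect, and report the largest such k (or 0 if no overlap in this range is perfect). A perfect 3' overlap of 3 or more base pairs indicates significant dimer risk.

Longest perfect overlap: 3 complementary base pairs; significant dimer risk (threshold 3).

Last 8 bases (5'→3') — forward …AGCATGCG, reverse …ATTGCCGC.
Reverse complement of the reverse primer's last 8 bases: GCGGCAAT; its first k bases are the reverse complement of the reverse primer's last k bases, so a perfect k-base overlap needs the forward primer's last k bases to equal them.
Comparing (forward last k vs required): k=1: G vs G ✓; k=2: CG vs GC ✗; k=3: GCG vs GCG ✓; k=4: TGCG vs GCGG ✗; k=5: ATGCG vs GCGGC ✗; k=6: CATGCG vs GCGGCA ✗; k=7: GCATGCG vs GCGGCAA ✗; k=8: AGCATGCG vs GCGGCAAT ✗.
Perfect overlaps at k = 1, 3; the largest is 3.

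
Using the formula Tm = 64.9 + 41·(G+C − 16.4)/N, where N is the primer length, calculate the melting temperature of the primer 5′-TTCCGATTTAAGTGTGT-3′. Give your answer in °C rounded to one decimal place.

39.8°C

Base counts: A=3, T=8, G=4, C=2; G+C = 6, N = 17.
Tm = 64.9 + 41·(6 − 16.4)/17 = 64.9 + -426.40/17 = 39.8°C.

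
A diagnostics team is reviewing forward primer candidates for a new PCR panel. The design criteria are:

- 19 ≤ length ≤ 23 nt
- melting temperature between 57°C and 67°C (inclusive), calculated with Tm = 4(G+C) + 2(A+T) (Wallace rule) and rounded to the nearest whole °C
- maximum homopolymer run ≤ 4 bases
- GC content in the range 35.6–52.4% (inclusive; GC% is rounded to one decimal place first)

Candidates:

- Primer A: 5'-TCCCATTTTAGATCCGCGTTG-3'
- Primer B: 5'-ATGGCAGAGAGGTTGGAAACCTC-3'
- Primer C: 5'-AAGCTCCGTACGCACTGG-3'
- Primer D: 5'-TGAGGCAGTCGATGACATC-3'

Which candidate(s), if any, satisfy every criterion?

Primer A only.

Primer A (21 nt, A=3 T=8 G=4 C=6): length 21 ✓; Tm = 2·11 + 4·10 = 62°C ✓; longest run = 4 ✓; GC 10/21 = 47.6% ✓ — passes.
Primer B (23 nt, A=7 T=4 G=8 C=4): length 23 ✓; Tm = 2·11 + 4·12 = 70°C, outside 57–67°C ✗; longest run = 3 ✓; GC 12/23 = 52.2% ✓ — fails.
Primer C (18 nt, A=4 T=3 G=5 C=6): length 18, outside 19–23 ✗; Tm = 2·7 + 4·11 = 58°C ✓; longest run = 2 ✓; GC 11/18 = 61.1%, outside 35.6–52.4% ✗ — fails.
Primer D (19 nt, A=5 T=4 G=6 C=4): length 19 ✓; Tm = 2·9 + 4·10 = 58°C ✓; longest run = 2 ✓; GC 10/19 = 52.6%, outside 35.6–52.4% ✗ — fails.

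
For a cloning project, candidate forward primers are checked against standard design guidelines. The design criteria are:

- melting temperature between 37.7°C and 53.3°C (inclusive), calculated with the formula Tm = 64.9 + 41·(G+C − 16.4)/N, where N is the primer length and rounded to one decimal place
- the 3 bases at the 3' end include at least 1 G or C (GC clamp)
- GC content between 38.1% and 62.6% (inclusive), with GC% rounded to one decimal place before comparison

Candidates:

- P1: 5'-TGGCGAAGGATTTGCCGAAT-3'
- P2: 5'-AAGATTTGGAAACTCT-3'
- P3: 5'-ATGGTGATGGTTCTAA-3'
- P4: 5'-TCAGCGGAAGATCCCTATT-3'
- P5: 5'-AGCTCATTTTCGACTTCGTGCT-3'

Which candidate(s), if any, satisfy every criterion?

P1 (20 nt, A=5 T=5 G=7 C=3): Tm = 64.9 + 41·(10 − 16.4)/20 = 51.8°C ✓; 3' end AAT has 0 G/C, need ≥1 ✗; GC 10/20 = 50.0% ✓ — fails.
P2 (16 nt, A=6 T=5 G=3 C=2): Tm = 64.9 + 41·(5 − 16.4)/16 = 35.7°C, outside 37.7–53.3°C ✗; 3' end TCT has 1 G/C ✓; GC 5/16 = 31.3%, outside 38.1–62.6% ✗ — fails.
P3 (16 nt, A=4 T=6 G=5 C=1): Tm = 64.9 + 41·(6 − 16.4)/16 = 38.3°C ✓; 3' end TAA has 0 G/C, need ≥1 ✗; GC 6/16 = 37.5%, outside 38.1–62.6% ✗ — fails.
P4 (19 nt, A=5 T=5 G=4 C=5): Tm = 64.9 + 41·(9 − 16.4)/19 = 48.9°C ✓; 3' end ATT has 0 G/C, need ≥1 ✗; GC 9/19 = 47.4% ✓ — fails.
P5 (22 nt, A=3 T=9 G=4 C=6): Tm = 64.9 + 41·(10 − 16.4)/22 = 53.0°C ✓; 3' end GCT has 2 G/C ✓; GC 10/22 = 45.5% ✓ — passes.

P5 only.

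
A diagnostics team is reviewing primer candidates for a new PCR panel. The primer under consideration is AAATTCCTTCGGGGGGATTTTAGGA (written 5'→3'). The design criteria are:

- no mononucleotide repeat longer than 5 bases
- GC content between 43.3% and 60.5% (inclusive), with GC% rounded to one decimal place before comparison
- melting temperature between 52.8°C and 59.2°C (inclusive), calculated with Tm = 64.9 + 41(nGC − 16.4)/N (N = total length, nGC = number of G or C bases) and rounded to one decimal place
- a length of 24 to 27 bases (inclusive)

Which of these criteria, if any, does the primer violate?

Fails: homopolymer run.

Base counts: A=6, T=8, G=8, C=3 (length 25).
homopolymer run: longest run = 6, exceeds 5 ✗
GC content: GC 11/25 = 44.0% ✓
Tm: Tm = 64.9 + 41·(11 − 16.4)/25 = 56.0°C ✓
length: length 25 ✓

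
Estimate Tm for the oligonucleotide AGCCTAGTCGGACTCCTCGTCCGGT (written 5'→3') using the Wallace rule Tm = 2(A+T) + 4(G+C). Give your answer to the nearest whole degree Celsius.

82°C

Base counts: A=3, T=6, G=7, C=9 (length 25).
Tm = 2·(3+6) + 4·(7+9) = 2·9 + 4·16 = 18 + 64 = 82°C.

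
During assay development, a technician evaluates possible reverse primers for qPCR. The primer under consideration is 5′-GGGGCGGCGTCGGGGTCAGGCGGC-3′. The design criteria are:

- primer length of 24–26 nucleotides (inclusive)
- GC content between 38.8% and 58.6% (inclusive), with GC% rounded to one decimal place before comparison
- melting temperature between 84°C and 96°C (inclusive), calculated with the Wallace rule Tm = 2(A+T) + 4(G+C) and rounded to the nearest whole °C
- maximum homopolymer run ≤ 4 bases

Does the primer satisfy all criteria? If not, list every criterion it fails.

Base counts: A=1, T=2, G=15, C=6 (length 24).
length: length 24 ✓
GC content: GC 21/24 = 87.5%, outside 38.8–58.6% ✗
Tm: Tm = 2·3 + 4·21 = 90°C ✓
homopolymer run: longest run = 4 ✓

Fails: GC content.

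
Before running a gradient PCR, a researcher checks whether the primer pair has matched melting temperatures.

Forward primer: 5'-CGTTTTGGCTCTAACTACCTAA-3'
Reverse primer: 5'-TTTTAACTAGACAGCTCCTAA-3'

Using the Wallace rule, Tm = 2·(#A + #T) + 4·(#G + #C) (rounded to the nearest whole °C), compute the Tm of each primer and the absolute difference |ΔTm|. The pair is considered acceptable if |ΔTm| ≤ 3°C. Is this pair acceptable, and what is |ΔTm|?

Forward: A=5 T=8 G=3 C=6 → Tm = 2·13 + 4·9 = 62°C.
Reverse: A=7 T=7 G=2 C=5 → Tm = 2·14 + 4·7 = 56°C.
|ΔTm| = |62 − 56| = 6°C, > 3°C.

|ΔTm| = 6°C; the pair is not acceptable.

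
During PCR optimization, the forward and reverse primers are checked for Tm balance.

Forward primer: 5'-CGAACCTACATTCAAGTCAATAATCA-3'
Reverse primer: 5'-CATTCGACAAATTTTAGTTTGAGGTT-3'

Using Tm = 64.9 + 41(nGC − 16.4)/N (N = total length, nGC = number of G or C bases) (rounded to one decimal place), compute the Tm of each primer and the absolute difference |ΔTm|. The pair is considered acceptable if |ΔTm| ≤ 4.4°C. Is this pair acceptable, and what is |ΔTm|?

Forward: G+C = 9, N = 26 → Tm = 64.9 + 41·(9 − 16.4)/26 = 53.2°C.
Reverse: G+C = 8, N = 26 → Tm = 64.9 + 41·(8 − 16.4)/26 = 51.7°C.
|ΔTm| = |53.2 − 51.7| = 1.5°C, ≤ 4.4°C.

|ΔTm| = 1.5°C; the pair is acceptable.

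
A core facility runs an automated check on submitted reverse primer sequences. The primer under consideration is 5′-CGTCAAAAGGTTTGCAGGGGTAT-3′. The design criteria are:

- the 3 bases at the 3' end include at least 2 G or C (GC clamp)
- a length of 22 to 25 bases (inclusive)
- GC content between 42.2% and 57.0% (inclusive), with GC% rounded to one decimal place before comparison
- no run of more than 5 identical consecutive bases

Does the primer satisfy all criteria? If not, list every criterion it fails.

Fails: GC clamp.

Base counts: A=6, T=6, G=8, C=3 (length 23).
GC clamp: 3' end TAT has 0 G/C, need ≥2 ✗
length: length 23 ✓
GC content: GC 11/23 = 47.8% ✓
homopolymer run: longest run = 4 ✓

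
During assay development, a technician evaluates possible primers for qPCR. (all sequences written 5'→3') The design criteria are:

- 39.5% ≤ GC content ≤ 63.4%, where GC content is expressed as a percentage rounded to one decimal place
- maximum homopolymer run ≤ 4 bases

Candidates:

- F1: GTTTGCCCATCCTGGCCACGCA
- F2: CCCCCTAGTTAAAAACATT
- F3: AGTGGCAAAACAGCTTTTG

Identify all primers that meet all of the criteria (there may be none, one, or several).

F3 only.

F1 (22 nt, A=3 T=5 G=5 C=9): GC 14/22 = 63.6%, outside 39.5–63.4% ✗; longest run = 3 ✓ — fails.
F2 (19 nt, A=7 T=5 G=1 C=6): GC 7/19 = 36.8%, outside 39.5–63.4% ✗; longest run = 5, exceeds 4 ✗ — fails.
F3 (19 nt, A=6 T=5 G=5 C=3): GC 8/19 = 42.1% ✓; longest run = 4 ✓ — passes.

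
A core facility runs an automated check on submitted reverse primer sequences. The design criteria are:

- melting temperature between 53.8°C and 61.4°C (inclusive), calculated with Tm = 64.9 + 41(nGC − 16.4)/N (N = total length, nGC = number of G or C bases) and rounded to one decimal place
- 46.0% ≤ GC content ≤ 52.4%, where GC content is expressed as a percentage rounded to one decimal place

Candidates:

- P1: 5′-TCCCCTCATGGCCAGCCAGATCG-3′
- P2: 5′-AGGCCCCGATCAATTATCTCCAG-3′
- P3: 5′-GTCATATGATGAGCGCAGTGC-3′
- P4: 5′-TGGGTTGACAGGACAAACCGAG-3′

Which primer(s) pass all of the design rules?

P2 and P3.

P1 (23 nt, A=4 T=4 G=5 C=10): Tm = 64.9 + 41·(15 − 16.4)/23 = 62.4°C, outside 53.8–61.4°C ✗; GC 15/23 = 65.2%, outside 46.0–52.4% ✗ — fails.
P2 (23 nt, A=6 T=5 G=4 C=8): Tm = 64.9 + 41·(12 − 16.4)/23 = 57.1°C ✓; GC 12/23 = 52.2% ✓ — passes.
P3 (21 nt, A=5 T=5 G=7 C=4): Tm = 64.9 + 41·(11 − 16.4)/21 = 54.4°C ✓; GC 11/21 = 52.4% ✓ — passes.
P4 (22 nt, A=7 T=3 G=8 C=4): Tm = 64.9 + 41·(12 − 16.4)/22 = 56.7°C ✓; GC 12/22 = 54.5%, outside 46.0–52.4% ✗ — fails.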